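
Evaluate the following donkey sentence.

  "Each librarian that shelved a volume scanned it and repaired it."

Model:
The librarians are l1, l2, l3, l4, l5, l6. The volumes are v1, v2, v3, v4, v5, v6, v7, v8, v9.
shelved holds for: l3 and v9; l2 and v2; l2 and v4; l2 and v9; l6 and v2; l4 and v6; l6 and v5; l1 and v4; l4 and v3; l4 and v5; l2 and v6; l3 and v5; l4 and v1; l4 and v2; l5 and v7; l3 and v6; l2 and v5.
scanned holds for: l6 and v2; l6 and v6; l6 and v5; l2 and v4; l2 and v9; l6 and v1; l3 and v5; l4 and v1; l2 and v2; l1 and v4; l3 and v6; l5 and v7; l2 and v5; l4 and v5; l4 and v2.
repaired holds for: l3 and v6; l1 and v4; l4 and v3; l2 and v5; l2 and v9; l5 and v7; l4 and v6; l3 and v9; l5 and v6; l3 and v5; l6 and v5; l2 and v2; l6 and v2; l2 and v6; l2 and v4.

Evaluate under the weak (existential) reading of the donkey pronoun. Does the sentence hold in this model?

"it" takes "a volume" as antecedent — a donkey pronoun bound across the clause boundary.
Weak reading: every librarian l with some shelved-volume has at least one shelved-volume v such that scanned(l,v) ∧ repaired(l,v).
Per librarian: l1:✓  l2:✓  l3:✓  l4:✗  l5:✓  l6:✓
l4 has no witness among its shelved-volumes.

False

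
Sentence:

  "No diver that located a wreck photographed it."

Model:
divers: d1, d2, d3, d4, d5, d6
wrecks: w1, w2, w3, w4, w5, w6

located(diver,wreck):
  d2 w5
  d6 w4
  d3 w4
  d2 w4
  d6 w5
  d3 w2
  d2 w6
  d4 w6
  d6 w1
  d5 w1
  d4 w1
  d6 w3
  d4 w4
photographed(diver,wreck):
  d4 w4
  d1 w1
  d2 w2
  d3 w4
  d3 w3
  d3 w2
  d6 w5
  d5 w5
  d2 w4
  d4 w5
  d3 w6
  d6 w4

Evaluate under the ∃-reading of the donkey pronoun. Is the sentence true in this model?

"it" takes "a wreck" as antecedent — a donkey pronoun bound across the clause boundary.
Truth condition: for no (d,w) with located(d,w) does photographed(d,w) hold.
Restrictor pairs — does the scope hold? (d2,w4):holds  (d2,w5):fails  (d2,w6):fails  (d3,w2):holds  (d3,w4):holds  (d4,w1):fails  (d4,w4):holds  (d4,w6):fails  (d5,w1):fails  (d6,w1):fails  (d6,w3):fails  (d6,w4):holds  (d6,w5):holds
Scope holds for 6 pair(s), so the sentence is false.

False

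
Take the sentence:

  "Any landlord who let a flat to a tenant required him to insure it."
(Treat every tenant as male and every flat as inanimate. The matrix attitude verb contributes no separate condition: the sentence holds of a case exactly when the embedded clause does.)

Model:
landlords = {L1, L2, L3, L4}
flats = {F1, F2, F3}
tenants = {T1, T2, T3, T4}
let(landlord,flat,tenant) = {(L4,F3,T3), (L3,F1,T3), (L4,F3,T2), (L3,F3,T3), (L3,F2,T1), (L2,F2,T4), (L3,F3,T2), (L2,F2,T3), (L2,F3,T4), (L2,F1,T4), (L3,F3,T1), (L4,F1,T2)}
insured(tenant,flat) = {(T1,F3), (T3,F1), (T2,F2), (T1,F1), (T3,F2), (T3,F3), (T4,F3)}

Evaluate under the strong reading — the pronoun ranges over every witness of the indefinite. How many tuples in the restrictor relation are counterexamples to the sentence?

6

"him" takes "a tenant" as antecedent and "it" takes "a flat"; both are donkey pronouns co-varying with the restrictor.
Strong reading: for every (l,f,t) with let(l,f,t), insured(t,f).
Restrictor triples: (L2,F1,T4)→insured(T4,F1) ✗  (L2,F2,T3)→insured(T3,F2) ✓  (L2,F2,T4)→insured(T4,F2) ✗  (L2,F3,T4)→insured(T4,F3) ✓  (L3,F1,T3)→insured(T3,F1) ✓  (L3,F2,T1)→insured(T1,F2) ✗  (L3,F3,T1)→insured(T1,F3) ✓  (L3,F3,T2)→insured(T2,F3) ✗  (L3,F3,T3)→insured(T3,F3) ✓  (L4,F1,T2)→insured(T2,F1) ✗  (L4,F3,T2)→insured(T2,F3) ✗  (L4,F3,T3)→insured(T3,F3) ✓
Counterexamples (restrictor triples failing the scope): 6.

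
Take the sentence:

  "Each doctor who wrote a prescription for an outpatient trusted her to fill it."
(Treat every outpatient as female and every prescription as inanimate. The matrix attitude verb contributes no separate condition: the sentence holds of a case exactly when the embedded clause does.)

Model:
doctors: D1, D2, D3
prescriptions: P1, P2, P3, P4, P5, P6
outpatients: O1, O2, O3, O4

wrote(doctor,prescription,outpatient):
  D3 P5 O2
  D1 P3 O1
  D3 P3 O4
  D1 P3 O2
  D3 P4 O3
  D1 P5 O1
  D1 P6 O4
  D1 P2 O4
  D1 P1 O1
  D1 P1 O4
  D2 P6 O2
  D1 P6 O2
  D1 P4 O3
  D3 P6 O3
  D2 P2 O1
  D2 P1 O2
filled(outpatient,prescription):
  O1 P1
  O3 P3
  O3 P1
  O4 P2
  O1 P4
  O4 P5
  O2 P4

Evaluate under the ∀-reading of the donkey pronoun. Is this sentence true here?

"her" takes "an outpatient" as antecedent and "it" takes "a prescription"; both are donkey pronouns co-varying with the restrictor.
Strong reading: for every (d,p,o) with wrote(d,p,o), filled(o,p).
Restrictor triples: (D1,P1,O1)→filled(O1,P1) ✓  (D1,P1,O4)→filled(O4,P1) ✗  (D1,P2,O4)→filled(O4,P2) ✓  (D1,P3,O1)→filled(O1,P3) ✗  (D1,P3,O2)→filled(O2,P3) ✗  (D1,P4,O3)→filled(O3,P4) ✗  (D1,P5,O1)→filled(O1,P5) ✗  (D1,P6,O2)→filled(O2,P6) ✗  (D1,P6,O4)→filled(O4,P6) ✗  (D2,P1,O2)→filled(O2,P1) ✗  (D2,P2,O1)→filled(O1,P2) ✗  (D2,P6,O2)→filled(O2,P6) ✗  (D3,P3,O4)→filled(O4,P3) ✗  (D3,P4,O3)→filled(O3,P4) ✗  (D3,P5,O2)→filled(O2,P5) ✗  (D3,P6,O3)→filled(O3,P6) ✗
Counterexample: (D1,P1,O4) — filled(O4,P1) does not hold.

False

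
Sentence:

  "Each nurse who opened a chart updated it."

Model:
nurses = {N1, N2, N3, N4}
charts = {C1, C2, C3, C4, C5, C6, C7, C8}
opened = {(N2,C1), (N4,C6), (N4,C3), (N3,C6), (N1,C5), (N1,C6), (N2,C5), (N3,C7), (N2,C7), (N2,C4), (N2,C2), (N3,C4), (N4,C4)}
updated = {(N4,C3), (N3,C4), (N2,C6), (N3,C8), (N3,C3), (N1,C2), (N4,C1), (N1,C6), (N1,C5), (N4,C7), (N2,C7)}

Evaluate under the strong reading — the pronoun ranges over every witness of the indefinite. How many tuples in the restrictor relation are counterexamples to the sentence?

8

"it" takes "a chart" as antecedent — a donkey pronoun bound across the clause boundary.
Strong reading: for every (n,c) with opened(n,c), updated(n,c).
Restrictor pairs: (N1,C5) ✓  (N1,C6) ✓  (N2,C1) ✗  (N2,C2) ✗  (N2,C4) ✗  (N2,C5) ✗  (N2,C7) ✓  (N3,C4) ✓  (N3,C6) ✗  (N3,C7) ✗  (N4,C3) ✓  (N4,C4) ✗  (N4,C6) ✗
Counterexamples (restrictor pairs failing the scope): 8.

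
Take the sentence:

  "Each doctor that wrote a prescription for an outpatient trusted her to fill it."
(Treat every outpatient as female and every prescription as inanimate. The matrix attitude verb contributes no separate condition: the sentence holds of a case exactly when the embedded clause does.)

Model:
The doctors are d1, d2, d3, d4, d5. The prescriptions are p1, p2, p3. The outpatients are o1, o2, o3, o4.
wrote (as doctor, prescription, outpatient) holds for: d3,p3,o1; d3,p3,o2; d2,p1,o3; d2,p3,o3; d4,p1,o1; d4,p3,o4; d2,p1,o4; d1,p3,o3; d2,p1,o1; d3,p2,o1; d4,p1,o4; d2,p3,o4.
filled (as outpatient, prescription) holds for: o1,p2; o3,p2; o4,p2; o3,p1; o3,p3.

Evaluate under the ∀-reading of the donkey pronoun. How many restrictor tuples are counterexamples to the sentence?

"her" takes "an outpatient" as antecedent and "it" takes "a prescription"; both are donkey pronouns co-varying with the restrictor.
Strong reading: for every (d,p,o) with wrote(d,p,o), filled(o,p).
Restrictor triples: (d1,p3,o3)→filled(o3,p3) ✓  (d2,p1,o1)→filled(o1,p1) ✗  (d2,p1,o3)→filled(o3,p1) ✓  (d2,p1,o4)→filled(o4,p1) ✗  (d2,p3,o3)→filled(o3,p3) ✓  (d2,p3,o4)→filled(o4,p3) ✗  (d3,p2,o1)→filled(o1,p2) ✓  (d3,p3,o1)→filled(o1,p3) ✗  (d3,p3,o2)→filled(o2,p3) ✗  (d4,p1,o1)→filled(o1,p1) ✗  (d4,p1,o4)→filled(o4,p1) ✗  (d4,p3,o4)→filled(o4,p3) ✗
Counterexamples (restrictor triples failing the scope): 8.

8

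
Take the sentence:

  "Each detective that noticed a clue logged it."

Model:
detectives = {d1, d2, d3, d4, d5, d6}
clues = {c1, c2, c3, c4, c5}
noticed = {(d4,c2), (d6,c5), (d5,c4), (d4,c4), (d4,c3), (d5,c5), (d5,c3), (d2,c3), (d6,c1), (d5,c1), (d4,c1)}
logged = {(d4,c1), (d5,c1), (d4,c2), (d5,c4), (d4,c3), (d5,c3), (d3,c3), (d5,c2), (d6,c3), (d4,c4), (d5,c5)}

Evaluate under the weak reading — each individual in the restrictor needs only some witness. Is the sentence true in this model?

"it" takes "a clue" as antecedent — a donkey pronoun bound across the clause boundary.
Weak reading: every detective d with some noticed-clue has at least one noticed-clue c such that logged(d,c).
Per detective: d2:✗  d4:✓  d5:✓  d6:✗
d2 has no witness among its noticed-clues.

False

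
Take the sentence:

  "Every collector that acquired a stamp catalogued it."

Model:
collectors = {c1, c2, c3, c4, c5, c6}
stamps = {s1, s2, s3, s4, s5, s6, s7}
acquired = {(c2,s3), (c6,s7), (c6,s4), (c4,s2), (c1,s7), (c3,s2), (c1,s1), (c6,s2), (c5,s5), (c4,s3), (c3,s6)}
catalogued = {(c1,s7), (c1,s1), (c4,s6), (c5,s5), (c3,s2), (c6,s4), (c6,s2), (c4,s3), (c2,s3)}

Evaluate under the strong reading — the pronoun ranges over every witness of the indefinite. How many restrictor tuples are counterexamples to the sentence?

"it" takes "a stamp" as antecedent — a donkey pronoun bound across the clause boundary.
Strong reading: for every (c,s) with acquired(c,s), catalogued(c,s).
Restrictor pairs: (c1,s1) ✓  (c1,s7) ✓  (c2,s3) ✓  (c3,s2) ✓  (c3,s6) ✗  (c4,s2) ✗  (c4,s3) ✓  (c5,s5) ✓  (c6,s2) ✓  (c6,s4) ✓  (c6,s7) ✗
Counterexamples (restrictor pairs failing the scope): 3.

3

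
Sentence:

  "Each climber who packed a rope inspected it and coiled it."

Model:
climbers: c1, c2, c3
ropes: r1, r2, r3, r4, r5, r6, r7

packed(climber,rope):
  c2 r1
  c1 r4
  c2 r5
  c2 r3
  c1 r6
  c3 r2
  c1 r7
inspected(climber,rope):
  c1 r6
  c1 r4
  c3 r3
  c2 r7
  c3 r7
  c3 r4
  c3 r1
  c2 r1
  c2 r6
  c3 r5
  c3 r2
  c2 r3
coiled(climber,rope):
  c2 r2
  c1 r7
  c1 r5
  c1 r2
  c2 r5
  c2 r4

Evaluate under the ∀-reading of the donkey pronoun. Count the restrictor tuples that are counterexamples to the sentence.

"it" takes "a rope" as antecedent — a donkey pronoun bound across the clause boundary.
Strong reading: for every (c,r) with packed(c,r), inspected(c,r) ∧ coiled(c,r).
Restrictor pairs: (c1,r4) ✗  (c1,r6) ✗  (c1,r7) ✗  (c2,r1) ✗  (c2,r3) ✗  (c2,r5) ✗  (c3,r2) ✗
Counterexamples (restrictor pairs failing the scope): 7.

7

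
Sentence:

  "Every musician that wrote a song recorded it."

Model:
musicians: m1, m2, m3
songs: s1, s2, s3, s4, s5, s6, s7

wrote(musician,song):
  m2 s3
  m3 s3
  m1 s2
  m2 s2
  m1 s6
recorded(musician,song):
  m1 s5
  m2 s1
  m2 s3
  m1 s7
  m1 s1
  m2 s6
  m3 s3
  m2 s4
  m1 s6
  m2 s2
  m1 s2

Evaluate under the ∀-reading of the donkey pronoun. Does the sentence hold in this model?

True

"it" takes "a song" as antecedent — a donkey pronoun bound across the clause boundary.
Strong reading: for every (m,s) with wrote(m,s), recorded(m,s).
Restrictor pairs: (m1,s2) ✓  (m1,s6) ✓  (m2,s2) ✓  (m2,s3) ✓  (m3,s3) ✓
Every restrictor pair satisfies the scope.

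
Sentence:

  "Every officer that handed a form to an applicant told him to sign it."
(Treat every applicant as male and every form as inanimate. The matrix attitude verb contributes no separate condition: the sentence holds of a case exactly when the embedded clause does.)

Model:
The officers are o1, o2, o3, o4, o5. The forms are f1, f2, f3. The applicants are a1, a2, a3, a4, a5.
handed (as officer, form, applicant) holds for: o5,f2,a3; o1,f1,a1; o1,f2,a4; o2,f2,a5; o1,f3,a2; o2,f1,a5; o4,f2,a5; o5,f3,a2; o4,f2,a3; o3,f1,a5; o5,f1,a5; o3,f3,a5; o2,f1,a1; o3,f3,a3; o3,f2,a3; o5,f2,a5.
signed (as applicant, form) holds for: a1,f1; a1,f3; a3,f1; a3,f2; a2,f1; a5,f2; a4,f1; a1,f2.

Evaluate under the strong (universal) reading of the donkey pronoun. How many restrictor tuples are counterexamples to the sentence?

8

"him" takes "an applicant" as antecedent and "it" takes "a form"; both are donkey pronouns co-varying with the restrictor.
Strong reading: for every (o,f,a) with handed(o,f,a), signed(a,f).
Restrictor triples: (o1,f1,a1)→signed(a1,f1) ✓  (o1,f2,a4)→signed(a4,f2) ✗  (o1,f3,a2)→signed(a2,f3) ✗  (o2,f1,a1)→signed(a1,f1) ✓  (o2,f1,a5)→signed(a5,f1) ✗  (o2,f2,a5)→signed(a5,f2) ✓  (o3,f1,a5)→signed(a5,f1) ✗  (o3,f2,a3)→signed(a3,f2) ✓  (o3,f3,a3)→signed(a3,f3) ✗  (o3,f3,a5)→signed(a5,f3) ✗  (o4,f2,a3)→signed(a3,f2) ✓  (o4,f2,a5)→signed(a5,f2) ✓  (o5,f1,a5)→signed(a5,f1) ✗  (o5,f2,a3)→signed(a3,f2) ✓  (o5,f2,a5)→signed(a5,f2) ✓  (o5,f3,a2)→signed(a2,f3) ✗
Counterexamples (restrictor triples failing the scope): 8.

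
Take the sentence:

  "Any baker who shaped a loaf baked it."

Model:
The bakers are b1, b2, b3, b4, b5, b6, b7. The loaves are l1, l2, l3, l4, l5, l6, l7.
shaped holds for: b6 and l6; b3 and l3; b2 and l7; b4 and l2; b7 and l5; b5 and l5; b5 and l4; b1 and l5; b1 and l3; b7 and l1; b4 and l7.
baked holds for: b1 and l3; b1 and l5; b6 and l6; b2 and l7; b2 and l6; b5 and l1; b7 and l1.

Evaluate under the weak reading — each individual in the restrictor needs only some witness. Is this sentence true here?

False

"it" takes "a loaf" as antecedent — a donkey pronoun bound across the clause boundary.
Weak reading: every baker b with some shaped-loaf has at least one shaped-loaf l such that baked(b,l).
Per baker: b1:✓  b2:✓  b3:✗  b4:✗  b5:✗  b6:✓  b7:✓
b3 has no witness among its shaped-loaves.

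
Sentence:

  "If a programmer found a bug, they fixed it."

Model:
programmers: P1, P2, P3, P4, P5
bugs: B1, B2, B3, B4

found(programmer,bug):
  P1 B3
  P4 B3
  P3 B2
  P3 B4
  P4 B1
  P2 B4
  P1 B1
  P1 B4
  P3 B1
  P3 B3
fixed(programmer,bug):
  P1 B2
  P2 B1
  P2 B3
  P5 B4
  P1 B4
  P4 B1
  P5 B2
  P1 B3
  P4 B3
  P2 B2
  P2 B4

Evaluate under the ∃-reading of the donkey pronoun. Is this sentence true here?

False

"it" takes "a bug" as antecedent — a donkey pronoun bound across the clause boundary.
Weak reading: every programmer p with some found-bug has at least one found-bug b such that fixed(p,b).
Per programmer: P1:✓  P2:✓  P3:✗  P4:✓
P3 has no witness among its found-bugs.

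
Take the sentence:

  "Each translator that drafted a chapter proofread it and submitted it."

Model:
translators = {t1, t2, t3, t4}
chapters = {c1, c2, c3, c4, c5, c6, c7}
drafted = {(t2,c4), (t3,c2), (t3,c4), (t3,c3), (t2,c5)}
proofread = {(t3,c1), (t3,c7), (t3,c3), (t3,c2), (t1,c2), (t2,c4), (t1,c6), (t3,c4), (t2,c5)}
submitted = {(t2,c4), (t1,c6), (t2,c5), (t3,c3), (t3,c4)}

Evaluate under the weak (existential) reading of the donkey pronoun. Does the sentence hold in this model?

True

"it" takes "a chapter" as antecedent — a donkey pronoun bound across the clause boundary.
Weak reading: every translator t with some drafted-chapter has at least one drafted-chapter c such that proofread(t,c) ∧ submitted(t,c).
Per translator: t2:✓  t3:✓
Every translator in the restrictor has a witness.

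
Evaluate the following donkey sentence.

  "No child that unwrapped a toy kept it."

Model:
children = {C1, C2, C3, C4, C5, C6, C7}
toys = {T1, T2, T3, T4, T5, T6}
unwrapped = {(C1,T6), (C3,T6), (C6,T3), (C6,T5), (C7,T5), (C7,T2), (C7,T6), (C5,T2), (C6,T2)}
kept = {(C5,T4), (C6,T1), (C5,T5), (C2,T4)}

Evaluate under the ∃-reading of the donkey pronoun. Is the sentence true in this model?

True

"it" takes "a toy" as antecedent — a donkey pronoun bound across the clause boundary.
Truth condition: for no (c,t) with unwrapped(c,t) does kept(c,t) hold.
Restrictor pairs — does the scope hold? (C1,T6):fails  (C3,T6):fails  (C5,T2):fails  (C6,T2):fails  (C6,T3):fails  (C6,T5):fails  (C7,T2):fails  (C7,T5):fails  (C7,T6):fails
Scope holds for no restrictor pair, so the sentence is true.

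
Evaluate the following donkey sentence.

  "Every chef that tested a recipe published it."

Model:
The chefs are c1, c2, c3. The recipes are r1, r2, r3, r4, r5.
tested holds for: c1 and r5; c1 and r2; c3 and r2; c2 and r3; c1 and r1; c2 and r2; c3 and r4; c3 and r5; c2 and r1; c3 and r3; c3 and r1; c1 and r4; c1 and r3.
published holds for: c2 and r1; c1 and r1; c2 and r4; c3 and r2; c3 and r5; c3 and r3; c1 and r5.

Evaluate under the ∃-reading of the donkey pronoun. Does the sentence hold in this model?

"it" takes "a recipe" as antecedent — a donkey pronoun bound across the clause boundary.
Weak reading: every chef c with some tested-recipe has at least one tested-recipe r such that published(c,r).
Per chef: c1:✓  c2:✓  c3:✓
Every chef in the restrictor has a witness.

True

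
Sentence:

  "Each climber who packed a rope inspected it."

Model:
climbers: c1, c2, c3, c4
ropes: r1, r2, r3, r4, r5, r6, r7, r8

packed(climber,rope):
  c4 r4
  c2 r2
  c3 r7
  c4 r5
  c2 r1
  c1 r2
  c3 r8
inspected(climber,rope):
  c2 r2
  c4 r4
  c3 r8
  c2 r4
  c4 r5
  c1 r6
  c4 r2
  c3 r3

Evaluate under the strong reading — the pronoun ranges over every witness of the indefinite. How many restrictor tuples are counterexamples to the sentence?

3

"it" takes "a rope" as antecedent — a donkey pronoun bound across the clause boundary.
Strong reading: for every (c,r) with packed(c,r), inspected(c,r).
Restrictor pairs: (c1,r2) ✗  (c2,r1) ✗  (c2,r2) ✓  (c3,r7) ✗  (c3,r8) ✓  (c4,r4) ✓  (c4,r5) ✓
Counterexamples (restrictor pairs failing the scope): 3.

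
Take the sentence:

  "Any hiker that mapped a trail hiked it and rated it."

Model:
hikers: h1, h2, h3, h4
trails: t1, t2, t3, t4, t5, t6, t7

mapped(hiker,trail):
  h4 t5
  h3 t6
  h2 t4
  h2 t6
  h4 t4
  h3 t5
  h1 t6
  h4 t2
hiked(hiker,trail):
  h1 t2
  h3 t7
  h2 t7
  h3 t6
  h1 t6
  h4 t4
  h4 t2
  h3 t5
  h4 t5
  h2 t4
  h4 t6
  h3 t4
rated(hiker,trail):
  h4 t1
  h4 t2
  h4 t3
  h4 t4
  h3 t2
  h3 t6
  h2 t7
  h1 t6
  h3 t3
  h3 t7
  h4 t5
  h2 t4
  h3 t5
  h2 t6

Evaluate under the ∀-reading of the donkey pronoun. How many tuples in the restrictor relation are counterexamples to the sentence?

"it" takes "a trail" as antecedent — a donkey pronoun bound across the clause boundary.
Strong reading: for every (h,t) with mapped(h,t), hiked(h,t) ∧ rated(h,t).
Restrictor pairs: (h1,t6) ✓  (h2,t4) ✓  (h2,t6) ✗  (h3,t5) ✓  (h3,t6) ✓  (h4,t2) ✓  (h4,t4) ✓  (h4,t5) ✓
Counterexamples (restrictor pairs failing the scope): 1.

1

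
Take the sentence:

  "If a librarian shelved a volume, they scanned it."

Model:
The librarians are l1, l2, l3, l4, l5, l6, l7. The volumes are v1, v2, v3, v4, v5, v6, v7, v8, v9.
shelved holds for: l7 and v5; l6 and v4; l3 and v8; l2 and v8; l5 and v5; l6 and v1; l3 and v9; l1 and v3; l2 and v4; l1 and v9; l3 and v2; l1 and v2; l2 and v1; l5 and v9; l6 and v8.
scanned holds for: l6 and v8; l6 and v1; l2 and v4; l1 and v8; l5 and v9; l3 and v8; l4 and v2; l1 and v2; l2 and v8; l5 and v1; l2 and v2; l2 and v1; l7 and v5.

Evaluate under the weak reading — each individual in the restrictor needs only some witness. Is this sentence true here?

True

"it" takes "a volume" as antecedent — a donkey pronoun bound across the clause boundary.
Weak reading: every librarian l with some shelved-volume has at least one shelved-volume v such that scanned(l,v).
Per librarian: l1:✓  l2:✓  l3:✓  l5:✓  l6:✓  l7:✓
Every librarian in the restrictor has a witness.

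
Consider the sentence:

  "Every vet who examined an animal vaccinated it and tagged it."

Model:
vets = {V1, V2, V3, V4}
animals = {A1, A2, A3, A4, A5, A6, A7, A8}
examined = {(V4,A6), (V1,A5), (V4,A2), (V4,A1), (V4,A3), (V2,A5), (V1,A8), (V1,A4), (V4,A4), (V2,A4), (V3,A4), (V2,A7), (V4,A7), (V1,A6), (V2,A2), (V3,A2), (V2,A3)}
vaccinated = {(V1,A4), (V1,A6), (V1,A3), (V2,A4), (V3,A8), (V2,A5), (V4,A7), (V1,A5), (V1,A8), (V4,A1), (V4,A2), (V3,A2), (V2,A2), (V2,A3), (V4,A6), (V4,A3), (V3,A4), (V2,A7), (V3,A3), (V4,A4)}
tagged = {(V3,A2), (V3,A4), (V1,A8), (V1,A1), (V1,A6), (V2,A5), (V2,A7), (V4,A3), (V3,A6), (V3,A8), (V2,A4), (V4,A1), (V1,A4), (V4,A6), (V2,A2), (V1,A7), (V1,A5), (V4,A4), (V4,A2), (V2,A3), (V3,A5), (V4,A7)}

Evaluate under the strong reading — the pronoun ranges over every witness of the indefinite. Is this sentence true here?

True

"it" takes "an animal" as antecedent — a donkey pronoun bound across the clause boundary.
Strong reading: for every (v,a) with examined(v,a), vaccinated(v,a) ∧ tagged(v,a).
Restrictor pairs: (V1,A4) ✓  (V1,A5) ✓  (V1,A6) ✓  (V1,A8) ✓  (V2,A2) ✓  (V2,A3) ✓  (V2,A4) ✓  (V2,A5) ✓  (V2,A7) ✓  (V3,A2) ✓  (V3,A4) ✓  (V4,A1) ✓  (V4,A2) ✓  (V4,A3) ✓  (V4,A4) ✓  (V4,A6) ✓  (V4,A7) ✓
Every restrictor pair satisfies the scope.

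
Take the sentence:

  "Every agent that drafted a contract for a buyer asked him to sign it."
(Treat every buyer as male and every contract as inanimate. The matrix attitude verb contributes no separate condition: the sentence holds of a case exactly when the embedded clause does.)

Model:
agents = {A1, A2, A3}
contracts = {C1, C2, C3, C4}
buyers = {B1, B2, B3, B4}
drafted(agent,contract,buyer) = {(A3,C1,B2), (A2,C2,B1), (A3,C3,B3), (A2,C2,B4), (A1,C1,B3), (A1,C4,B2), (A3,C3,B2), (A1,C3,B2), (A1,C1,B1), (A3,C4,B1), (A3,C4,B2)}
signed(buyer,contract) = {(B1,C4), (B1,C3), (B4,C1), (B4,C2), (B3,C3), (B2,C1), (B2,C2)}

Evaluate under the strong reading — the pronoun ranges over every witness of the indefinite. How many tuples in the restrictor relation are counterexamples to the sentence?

"him" takes "a buyer" as antecedent and "it" takes "a contract"; both are donkey pronouns co-varying with the restrictor.
Strong reading: for every (a,c,b) with drafted(a,c,b), signed(b,c).
Restrictor triples: (A1,C1,B1)→signed(B1,C1) ✗  (A1,C1,B3)→signed(B3,C1) ✗  (A1,C3,B2)→signed(B2,C3) ✗  (A1,C4,B2)→signed(B2,C4) ✗  (A2,C2,B1)→signed(B1,C2) ✗  (A2,C2,B4)→signed(B4,C2) ✓  (A3,C1,B2)→signed(B2,C1) ✓  (A3,C3,B2)→signed(B2,C3) ✗  (A3,C3,B3)→signed(B3,C3) ✓  (A3,C4,B1)→signed(B1,C4) ✓  (A3,C4,B2)→signed(B2,C4) ✗
Counterexamples (restrictor triples failing the scope): 7.

7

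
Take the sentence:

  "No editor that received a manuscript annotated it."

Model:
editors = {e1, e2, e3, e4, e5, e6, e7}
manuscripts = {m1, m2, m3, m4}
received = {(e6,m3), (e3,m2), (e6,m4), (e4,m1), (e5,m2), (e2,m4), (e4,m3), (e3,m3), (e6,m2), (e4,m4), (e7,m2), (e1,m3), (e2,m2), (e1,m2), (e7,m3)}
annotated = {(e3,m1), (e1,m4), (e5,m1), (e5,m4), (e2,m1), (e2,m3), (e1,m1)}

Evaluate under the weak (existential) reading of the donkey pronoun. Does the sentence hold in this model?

True

"it" takes "a manuscript" as antecedent — a donkey pronoun bound across the clause boundary.
Truth condition: for no (e,m) with received(e,m) does annotated(e,m) hold.
Restrictor pairs — does the scope hold? (e1,m2):fails  (e1,m3):fails  (e2,m2):fails  (e2,m4):fails  (e3,m2):fails  (e3,m3):fails  (e4,m1):fails  (e4,m3):fails  (e4,m4):fails  (e5,m2):fails  (e6,m2):fails  (e6,m3):fails  (e6,m4):fails  (e7,m2):fails  (e7,m3):fails
Scope holds for no restrictor pair, so the sentence is true.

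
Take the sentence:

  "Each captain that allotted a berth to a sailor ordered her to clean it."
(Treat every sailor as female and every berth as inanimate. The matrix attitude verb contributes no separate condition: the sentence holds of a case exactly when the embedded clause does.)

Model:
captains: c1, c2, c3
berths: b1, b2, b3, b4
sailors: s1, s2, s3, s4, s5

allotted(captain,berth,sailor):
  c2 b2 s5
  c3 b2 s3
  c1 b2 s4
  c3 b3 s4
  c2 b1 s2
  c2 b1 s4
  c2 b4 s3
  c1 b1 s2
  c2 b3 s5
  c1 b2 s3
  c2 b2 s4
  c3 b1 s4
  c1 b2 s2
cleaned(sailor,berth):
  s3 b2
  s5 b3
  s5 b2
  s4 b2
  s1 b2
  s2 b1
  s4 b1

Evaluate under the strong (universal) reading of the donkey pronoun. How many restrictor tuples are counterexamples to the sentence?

"her" takes "a sailor" as antecedent and "it" takes "a berth"; both are donkey pronouns co-varying with the restrictor.
Strong reading: for every (c,b,s) with allotted(c,b,s), cleaned(s,b).
Restrictor triples: (c1,b1,s2)→cleaned(s2,b1) ✓  (c1,b2,s2)→cleaned(s2,b2) ✗  (c1,b2,s3)→cleaned(s3,b2) ✓  (c1,b2,s4)→cleaned(s4,b2) ✓  (c2,b1,s2)→cleaned(s2,b1) ✓  (c2,b1,s4)→cleaned(s4,b1) ✓  (c2,b2,s4)→cleaned(s4,b2) ✓  (c2,b2,s5)→cleaned(s5,b2) ✓  (c2,b3,s5)→cleaned(s5,b3) ✓  (c2,b4,s3)→cleaned(s3,b4) ✗  (c3,b1,s4)→cleaned(s4,b1) ✓  (c3,b2,s3)→cleaned(s3,b2) ✓  (c3,b3,s4)→cleaned(s4,b3) ✗
Counterexamples (restrictor triples failing the scope): 3.

3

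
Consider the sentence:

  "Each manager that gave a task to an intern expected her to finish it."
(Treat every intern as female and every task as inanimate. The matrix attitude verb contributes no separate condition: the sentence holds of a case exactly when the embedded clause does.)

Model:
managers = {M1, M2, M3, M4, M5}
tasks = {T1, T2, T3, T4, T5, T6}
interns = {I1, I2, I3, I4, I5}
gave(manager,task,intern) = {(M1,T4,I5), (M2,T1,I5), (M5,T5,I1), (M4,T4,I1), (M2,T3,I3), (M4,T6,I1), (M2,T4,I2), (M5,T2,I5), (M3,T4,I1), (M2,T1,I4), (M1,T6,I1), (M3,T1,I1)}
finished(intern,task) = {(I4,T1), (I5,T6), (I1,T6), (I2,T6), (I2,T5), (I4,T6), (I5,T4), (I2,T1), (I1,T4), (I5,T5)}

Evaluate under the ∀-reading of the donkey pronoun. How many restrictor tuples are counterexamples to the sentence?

6

"her" takes "an intern" as antecedent and "it" takes "a task"; both are donkey pronouns co-varying with the restrictor.
Strong reading: for every (m,t,i) with gave(m,t,i), finished(i,t).
Restrictor triples: (M1,T4,I5)→finished(I5,T4) ✓  (M1,T6,I1)→finished(I1,T6) ✓  (M2,T1,I4)→finished(I4,T1) ✓  (M2,T1,I5)→finished(I5,T1) ✗  (M2,T3,I3)→finished(I3,T3) ✗  (M2,T4,I2)→finished(I2,T4) ✗  (M3,T1,I1)→finished(I1,T1) ✗  (M3,T4,I1)→finished(I1,T4) ✓  (M4,T4,I1)→finished(I1,T4) ✓  (M4,T6,I1)→finished(I1,T6) ✓  (M5,T2,I5)→finished(I5,T2) ✗  (M5,T5,I1)→finished(I1,T5) ✗
Counterexamples (restrictor triples failing the scope): 6.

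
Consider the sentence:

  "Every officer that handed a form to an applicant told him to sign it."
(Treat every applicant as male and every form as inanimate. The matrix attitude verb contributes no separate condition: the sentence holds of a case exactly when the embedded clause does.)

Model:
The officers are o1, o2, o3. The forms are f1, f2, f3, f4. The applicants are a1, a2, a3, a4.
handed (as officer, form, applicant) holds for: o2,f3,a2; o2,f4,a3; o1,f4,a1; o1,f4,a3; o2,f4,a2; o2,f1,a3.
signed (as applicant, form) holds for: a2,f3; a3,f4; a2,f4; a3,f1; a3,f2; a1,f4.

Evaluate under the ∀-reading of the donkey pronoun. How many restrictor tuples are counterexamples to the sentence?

0

"him" takes "an applicant" as antecedent and "it" takes "a form"; both are donkey pronouns co-varying with the restrictor.
Strong reading: for every (o,f,a) with handed(o,f,a), signed(a,f).
Restrictor triples: (o1,f4,a1)→signed(a1,f4) ✓  (o1,f4,a3)→signed(a3,f4) ✓  (o2,f1,a3)→signed(a3,f1) ✓  (o2,f3,a2)→signed(a2,f3) ✓  (o2,f4,a2)→signed(a2,f4) ✓  (o2,f4,a3)→signed(a3,f4) ✓
Counterexamples (restrictor triples failing the scope): 0.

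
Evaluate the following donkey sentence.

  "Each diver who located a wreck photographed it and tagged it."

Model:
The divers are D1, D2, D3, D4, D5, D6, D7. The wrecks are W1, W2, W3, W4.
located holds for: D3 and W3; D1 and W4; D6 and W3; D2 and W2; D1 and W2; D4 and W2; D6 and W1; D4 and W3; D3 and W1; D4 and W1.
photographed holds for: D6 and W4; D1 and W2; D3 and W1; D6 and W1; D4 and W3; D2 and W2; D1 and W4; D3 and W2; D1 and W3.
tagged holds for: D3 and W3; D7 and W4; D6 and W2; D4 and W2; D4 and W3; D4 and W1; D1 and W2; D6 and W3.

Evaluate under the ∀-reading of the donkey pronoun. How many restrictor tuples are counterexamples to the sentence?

"it" takes "a wreck" as antecedent — a donkey pronoun bound across the clause boundary.
Strong reading: for every (d,w) with located(d,w), photographed(d,w) ∧ tagged(d,w).
Restrictor pairs: (D1,W2) ✓  (D1,W4) ✗  (D2,W2) ✗  (D3,W1) ✗  (D3,W3) ✗  (D4,W1) ✗  (D4,W2) ✗  (D4,W3) ✓  (D6,W1) ✗  (D6,W3) ✗
Counterexamples (restrictor pairs failing the scope): 8.

8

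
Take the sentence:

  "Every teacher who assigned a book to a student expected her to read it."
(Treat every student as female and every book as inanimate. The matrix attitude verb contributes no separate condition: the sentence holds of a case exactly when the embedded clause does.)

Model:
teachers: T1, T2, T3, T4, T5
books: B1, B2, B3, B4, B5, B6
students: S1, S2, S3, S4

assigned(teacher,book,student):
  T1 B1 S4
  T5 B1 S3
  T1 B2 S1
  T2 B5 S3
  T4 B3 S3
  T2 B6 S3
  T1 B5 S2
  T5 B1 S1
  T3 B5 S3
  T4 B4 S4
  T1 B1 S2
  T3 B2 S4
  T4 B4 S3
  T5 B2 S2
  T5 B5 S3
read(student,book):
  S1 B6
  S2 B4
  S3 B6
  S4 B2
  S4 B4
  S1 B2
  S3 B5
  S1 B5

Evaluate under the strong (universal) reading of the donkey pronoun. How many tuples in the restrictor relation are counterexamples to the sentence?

"her" takes "a student" as antecedent and "it" takes "a book"; both are donkey pronouns co-varying with the restrictor.
Strong reading: for every (t,b,s) with assigned(t,b,s), read(s,b).
Restrictor triples: (T1,B1,S2)→read(S2,B1) ✗  (T1,B1,S4)→read(S4,B1) ✗  (T1,B2,S1)→read(S1,B2) ✓  (T1,B5,S2)→read(S2,B5) ✗  (T2,B5,S3)→read(S3,B5) ✓  (T2,B6,S3)→read(S3,B6) ✓  (T3,B2,S4)→read(S4,B2) ✓  (T3,B5,S3)→read(S3,B5) ✓  (T4,B3,S3)→read(S3,B3) ✗  (T4,B4,S3)→read(S3,B4) ✗  (T4,B4,S4)→read(S4,B4) ✓  (T5,B1,S1)→read(S1,B1) ✗  (T5,B1,S3)→read(S3,B1) ✗  (T5,B2,S2)→read(S2,B2) ✗  (T5,B5,S3)→read(S3,B5) ✓
Counterexamples (restrictor triples failing the scope): 8.

8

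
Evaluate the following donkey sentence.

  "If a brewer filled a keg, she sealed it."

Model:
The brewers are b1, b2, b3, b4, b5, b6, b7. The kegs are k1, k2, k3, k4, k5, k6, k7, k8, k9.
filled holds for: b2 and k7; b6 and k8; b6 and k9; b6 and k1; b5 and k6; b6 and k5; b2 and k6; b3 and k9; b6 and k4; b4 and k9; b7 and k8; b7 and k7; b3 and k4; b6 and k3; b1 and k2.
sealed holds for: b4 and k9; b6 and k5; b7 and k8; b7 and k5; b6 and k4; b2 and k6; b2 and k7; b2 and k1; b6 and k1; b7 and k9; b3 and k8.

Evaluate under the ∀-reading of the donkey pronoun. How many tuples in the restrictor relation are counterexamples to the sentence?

8

"it" takes "a keg" as antecedent — a donkey pronoun bound across the clause boundary.
Strong reading: for every (b,k) with filled(b,k), sealed(b,k).
Restrictor pairs: (b1,k2) ✗  (b2,k6) ✓  (b2,k7) ✓  (b3,k4) ✗  (b3,k9) ✗  (b4,k9) ✓  (b5,k6) ✗  (b6,k1) ✓  (b6,k3) ✗  (b6,k4) ✓  (b6,k5) ✓  (b6,k8) ✗  (b6,k9) ✗  (b7,k7) ✗  (b7,k8) ✓
Counterexamples (restrictor pairs failing the scope): 8.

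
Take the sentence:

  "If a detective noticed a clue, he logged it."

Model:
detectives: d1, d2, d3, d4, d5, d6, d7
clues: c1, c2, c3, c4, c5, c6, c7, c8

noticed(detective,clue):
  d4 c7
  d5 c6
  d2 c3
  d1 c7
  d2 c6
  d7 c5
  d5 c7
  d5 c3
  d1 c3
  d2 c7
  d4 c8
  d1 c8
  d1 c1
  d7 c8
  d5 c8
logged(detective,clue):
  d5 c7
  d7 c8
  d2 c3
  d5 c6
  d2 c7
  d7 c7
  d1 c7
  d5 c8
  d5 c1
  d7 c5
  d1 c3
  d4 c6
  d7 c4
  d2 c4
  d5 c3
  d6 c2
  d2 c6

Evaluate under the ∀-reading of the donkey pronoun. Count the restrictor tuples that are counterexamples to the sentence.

4

"it" takes "a clue" as antecedent — a donkey pronoun bound across the clause boundary.
Strong reading: for every (d,c) with noticed(d,c), logged(d,c).
Restrictor pairs: (d1,c1) ✗  (d1,c3) ✓  (d1,c7) ✓  (d1,c8) ✗  (d2,c3) ✓  (d2,c6) ✓  (d2,c7) ✓  (d4,c7) ✗  (d4,c8) ✗  (d5,c3) ✓  (d5,c6) ✓  (d5,c7) ✓  (d5,c8) ✓  (d7,c5) ✓  (d7,c8) ✓
Counterexamples (restrictor pairs failing the scope): 4.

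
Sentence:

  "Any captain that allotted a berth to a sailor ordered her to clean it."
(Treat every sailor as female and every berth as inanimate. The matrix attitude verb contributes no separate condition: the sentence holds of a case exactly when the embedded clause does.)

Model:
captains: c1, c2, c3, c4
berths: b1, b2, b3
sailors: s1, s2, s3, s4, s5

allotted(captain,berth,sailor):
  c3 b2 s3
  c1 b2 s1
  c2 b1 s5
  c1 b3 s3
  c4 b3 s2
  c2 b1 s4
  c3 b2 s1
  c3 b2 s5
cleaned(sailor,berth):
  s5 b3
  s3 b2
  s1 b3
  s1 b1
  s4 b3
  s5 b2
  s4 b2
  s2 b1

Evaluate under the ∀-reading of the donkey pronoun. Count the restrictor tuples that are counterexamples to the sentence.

6

"her" takes "a sailor" as antecedent and "it" takes "a berth"; both are donkey pronouns co-varying with the restrictor.
Strong reading: for every (c,b,s) with allotted(c,b,s), cleaned(s,b).
Restrictor triples: (c1,b2,s1)→cleaned(s1,b2) ✗  (c1,b3,s3)→cleaned(s3,b3) ✗  (c2,b1,s4)→cleaned(s4,b1) ✗  (c2,b1,s5)→cleaned(s5,b1) ✗  (c3,b2,s1)→cleaned(s1,b2) ✗  (c3,b2,s3)→cleaned(s3,b2) ✓  (c3,b2,s5)→cleaned(s5,b2) ✓  (c4,b3,s2)→cleaned(s2,b3) ✗
Counterexamples (restrictor triples failing the scope): 6.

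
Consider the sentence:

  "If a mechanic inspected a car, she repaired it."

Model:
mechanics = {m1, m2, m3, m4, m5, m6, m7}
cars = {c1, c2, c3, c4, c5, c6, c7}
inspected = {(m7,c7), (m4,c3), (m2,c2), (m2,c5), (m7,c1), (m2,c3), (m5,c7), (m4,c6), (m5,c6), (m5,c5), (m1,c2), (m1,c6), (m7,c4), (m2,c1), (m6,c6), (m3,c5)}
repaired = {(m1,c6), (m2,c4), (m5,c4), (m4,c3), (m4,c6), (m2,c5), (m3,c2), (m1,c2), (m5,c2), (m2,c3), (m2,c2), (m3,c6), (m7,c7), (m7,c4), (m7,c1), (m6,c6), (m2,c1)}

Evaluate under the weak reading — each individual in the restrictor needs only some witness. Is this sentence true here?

False

"it" takes "a car" as antecedent — a donkey pronoun bound across the clause boundary.
Weak reading: every mechanic m with some inspected-car has at least one inspected-car c such that repaired(m,c).
Per mechanic: m1:✓  m2:✓  m3:✗  m4:✓  m5:✗  m6:✓  m7:✓
m3 has no witness among its inspected-cars.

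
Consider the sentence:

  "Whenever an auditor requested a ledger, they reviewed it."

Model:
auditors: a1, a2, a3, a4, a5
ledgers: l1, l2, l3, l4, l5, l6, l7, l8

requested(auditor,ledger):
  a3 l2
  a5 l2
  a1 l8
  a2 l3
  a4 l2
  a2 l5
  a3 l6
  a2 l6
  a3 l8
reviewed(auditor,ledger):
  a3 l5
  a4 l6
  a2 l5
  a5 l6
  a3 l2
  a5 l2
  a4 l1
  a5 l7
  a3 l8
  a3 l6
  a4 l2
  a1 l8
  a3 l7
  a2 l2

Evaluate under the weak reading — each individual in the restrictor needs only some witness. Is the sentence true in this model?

True

"it" takes "a ledger" as antecedent — a donkey pronoun bound across the clause boundary.
Weak reading: every auditor a with some requested-ledger has at least one requested-ledger l such that reviewed(a,l).
Per auditor: a1:✓  a2:✓  a3:✓  a4:✓  a5:✓
Every auditor in the restrictor has a witness.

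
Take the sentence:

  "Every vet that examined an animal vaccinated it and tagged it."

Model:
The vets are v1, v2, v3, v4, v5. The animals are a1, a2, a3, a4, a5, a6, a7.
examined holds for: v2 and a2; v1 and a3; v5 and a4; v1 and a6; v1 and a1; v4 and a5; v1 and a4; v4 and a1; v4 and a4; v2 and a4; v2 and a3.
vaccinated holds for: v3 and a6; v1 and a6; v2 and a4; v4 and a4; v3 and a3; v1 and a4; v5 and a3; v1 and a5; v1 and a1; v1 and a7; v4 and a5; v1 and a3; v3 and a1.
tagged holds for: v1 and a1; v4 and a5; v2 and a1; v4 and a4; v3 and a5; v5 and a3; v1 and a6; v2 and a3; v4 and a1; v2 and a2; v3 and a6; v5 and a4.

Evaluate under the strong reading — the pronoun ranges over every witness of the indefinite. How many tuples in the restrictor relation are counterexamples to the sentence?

7

"it" takes "an animal" as antecedent — a donkey pronoun bound across the clause boundary.
Strong reading: for every (v,a) with examined(v,a), vaccinated(v,a) ∧ tagged(v,a).
Restrictor pairs: (v1,a1) ✓  (v1,a3) ✗  (v1,a4) ✗  (v1,a6) ✓  (v2,a2) ✗  (v2,a3) ✗  (v2,a4) ✗  (v4,a1) ✗  (v4,a4) ✓  (v4,a5) ✓  (v5,a4) ✗
Counterexamples (restrictor pairs failing the scope): 7.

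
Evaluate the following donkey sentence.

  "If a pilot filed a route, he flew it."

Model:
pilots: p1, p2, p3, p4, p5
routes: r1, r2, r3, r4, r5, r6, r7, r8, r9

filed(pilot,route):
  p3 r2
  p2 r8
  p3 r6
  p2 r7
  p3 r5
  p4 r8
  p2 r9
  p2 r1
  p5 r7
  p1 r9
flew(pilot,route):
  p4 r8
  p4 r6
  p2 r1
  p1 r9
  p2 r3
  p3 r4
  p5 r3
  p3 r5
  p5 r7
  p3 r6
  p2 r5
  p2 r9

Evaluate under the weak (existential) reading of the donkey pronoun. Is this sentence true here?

True

"it" takes "a route" as antecedent — a donkey pronoun bound across the clause boundary.
Weak reading: every pilot p with some filed-route has at least one filed-route r such that flew(p,r).
Per pilot: p1:✓  p2:✓  p3:✓  p4:✓  p5:✓
Every pilot in the restrictor has a witness.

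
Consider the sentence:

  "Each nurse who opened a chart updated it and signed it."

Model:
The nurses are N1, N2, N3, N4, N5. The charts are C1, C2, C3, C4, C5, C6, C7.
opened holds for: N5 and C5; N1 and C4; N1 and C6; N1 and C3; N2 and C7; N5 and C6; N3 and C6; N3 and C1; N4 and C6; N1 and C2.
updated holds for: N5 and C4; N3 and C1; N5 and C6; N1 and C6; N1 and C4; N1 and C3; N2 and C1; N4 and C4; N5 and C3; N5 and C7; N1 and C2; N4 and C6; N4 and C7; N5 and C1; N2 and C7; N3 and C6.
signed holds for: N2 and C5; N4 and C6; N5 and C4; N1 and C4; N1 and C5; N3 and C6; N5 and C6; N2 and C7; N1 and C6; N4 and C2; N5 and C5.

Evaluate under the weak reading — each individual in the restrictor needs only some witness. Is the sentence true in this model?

True

"it" takes "a chart" as antecedent — a donkey pronoun bound across the clause boundary.
Weak reading: every nurse n with some opened-chart has at least one opened-chart c such that updated(n,c) ∧ signed(n,c).
Per nurse: N1:✓  N2:✓  N3:✓  N4:✓  N5:✓
Every nurse in the restrictor has a witness.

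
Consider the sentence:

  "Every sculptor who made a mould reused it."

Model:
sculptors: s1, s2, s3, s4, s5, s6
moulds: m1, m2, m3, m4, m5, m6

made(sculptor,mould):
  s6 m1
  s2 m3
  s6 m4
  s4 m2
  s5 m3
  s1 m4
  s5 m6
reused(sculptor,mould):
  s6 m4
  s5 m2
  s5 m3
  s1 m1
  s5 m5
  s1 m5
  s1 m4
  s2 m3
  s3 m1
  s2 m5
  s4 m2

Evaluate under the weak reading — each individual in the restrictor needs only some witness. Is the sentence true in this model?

"it" takes "a mould" as antecedent — a donkey pronoun bound across the clause boundary.
Weak reading: every sculptor s with some made-mould has at least one made-mould m such that reused(s,m).
Per sculptor: s1:✓  s2:✓  s4:✓  s5:✓  s6:✓
Every sculptor in the restrictor has a witness.

True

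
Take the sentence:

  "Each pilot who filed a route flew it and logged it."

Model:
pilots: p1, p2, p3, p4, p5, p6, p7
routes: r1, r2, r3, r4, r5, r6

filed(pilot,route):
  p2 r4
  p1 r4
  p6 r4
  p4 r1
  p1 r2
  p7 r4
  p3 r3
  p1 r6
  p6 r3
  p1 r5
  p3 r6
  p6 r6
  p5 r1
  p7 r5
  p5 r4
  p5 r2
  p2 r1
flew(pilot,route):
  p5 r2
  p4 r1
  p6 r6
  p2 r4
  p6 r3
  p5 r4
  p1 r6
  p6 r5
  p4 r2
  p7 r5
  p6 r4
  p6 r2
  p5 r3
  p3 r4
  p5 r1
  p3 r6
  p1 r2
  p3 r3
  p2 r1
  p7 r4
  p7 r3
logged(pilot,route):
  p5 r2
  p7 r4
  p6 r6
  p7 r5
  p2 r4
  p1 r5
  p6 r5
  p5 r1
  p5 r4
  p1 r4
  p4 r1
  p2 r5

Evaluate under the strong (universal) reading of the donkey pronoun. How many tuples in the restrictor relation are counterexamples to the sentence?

9

"it" takes "a route" as antecedent — a donkey pronoun bound across the clause boundary.
Strong reading: for every (p,r) with filed(p,r), flew(p,r) ∧ logged(p,r).
Restrictor pairs: (p1,r2) ✗  (p1,r4) ✗  (p1,r5) ✗  (p1,r6) ✗  (p2,r1) ✗  (p2,r4) ✓  (p3,r3) ✗  (p3,r6) ✗  (p4,r1) ✓  (p5,r1) ✓  (p5,r2) ✓  (p5,r4) ✓  (p6,r3) ✗  (p6,r4) ✗  (p6,r6) ✓  (p7,r4) ✓  (p7,r5) ✓
Counterexamples (restrictor pairs failing the scope): 9.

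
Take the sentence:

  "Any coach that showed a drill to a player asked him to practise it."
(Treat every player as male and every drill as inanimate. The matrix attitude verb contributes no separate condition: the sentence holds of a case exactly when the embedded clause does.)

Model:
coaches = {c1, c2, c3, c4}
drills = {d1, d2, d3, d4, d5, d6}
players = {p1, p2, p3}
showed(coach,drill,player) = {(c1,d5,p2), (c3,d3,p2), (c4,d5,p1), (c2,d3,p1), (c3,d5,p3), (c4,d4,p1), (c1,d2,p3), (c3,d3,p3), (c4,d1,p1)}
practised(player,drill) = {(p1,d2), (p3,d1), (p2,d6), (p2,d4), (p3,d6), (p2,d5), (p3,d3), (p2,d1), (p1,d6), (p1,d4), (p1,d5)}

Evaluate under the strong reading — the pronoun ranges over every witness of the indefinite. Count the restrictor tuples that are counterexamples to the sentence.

5

"him" takes "a player" as antecedent and "it" takes "a drill"; both are donkey pronouns co-varying with the restrictor.
Strong reading: for every (c,d,p) with showed(c,d,p), practised(p,d).
Restrictor triples: (c1,d2,p3)→practised(p3,d2) ✗  (c1,d5,p2)→practised(p2,d5) ✓  (c2,d3,p1)→practised(p1,d3) ✗  (c3,d3,p2)→practised(p2,d3) ✗  (c3,d3,p3)→practised(p3,d3) ✓  (c3,d5,p3)→practised(p3,d5) ✗  (c4,d1,p1)→practised(p1,d1) ✗  (c4,d4,p1)→practised(p1,d4) ✓  (c4,d5,p1)→practised(p1,d5) ✓
Counterexamples (restrictor triples failing the scope): 5.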